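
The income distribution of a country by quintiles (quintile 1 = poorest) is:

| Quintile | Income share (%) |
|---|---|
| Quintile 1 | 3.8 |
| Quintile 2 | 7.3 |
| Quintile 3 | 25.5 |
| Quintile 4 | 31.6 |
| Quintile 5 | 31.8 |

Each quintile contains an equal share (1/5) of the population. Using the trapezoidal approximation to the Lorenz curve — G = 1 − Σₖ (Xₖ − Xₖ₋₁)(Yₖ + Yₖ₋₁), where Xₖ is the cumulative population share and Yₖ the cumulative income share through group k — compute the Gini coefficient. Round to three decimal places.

0.321

Cumulative income shares Yₖ: 0.0380, 0.1110, 0.3660, 0.6820, 1.0000
Σ (Xₖ−Xₖ₋₁)(Yₖ+Yₖ₋₁) = (1/5)(0.0380+0.0000) + (1/5)(0.1110+0.0380) + (1/5)(0.3660+0.1110) + (1/5)(0.6820+0.3660) + (1/5)(1.0000+0.6820)
  = 0.0076 + 0.0298 + 0.0954 + 0.2096 + 0.3364 = 0.6788
G = 1 − 0.6788 = 0.3212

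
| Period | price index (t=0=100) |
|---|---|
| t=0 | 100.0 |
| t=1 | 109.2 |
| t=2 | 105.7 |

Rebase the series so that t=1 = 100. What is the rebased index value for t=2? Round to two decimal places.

96.79

Rebased(t=2) = 105.7 / 109.2 × 100 = 96.7949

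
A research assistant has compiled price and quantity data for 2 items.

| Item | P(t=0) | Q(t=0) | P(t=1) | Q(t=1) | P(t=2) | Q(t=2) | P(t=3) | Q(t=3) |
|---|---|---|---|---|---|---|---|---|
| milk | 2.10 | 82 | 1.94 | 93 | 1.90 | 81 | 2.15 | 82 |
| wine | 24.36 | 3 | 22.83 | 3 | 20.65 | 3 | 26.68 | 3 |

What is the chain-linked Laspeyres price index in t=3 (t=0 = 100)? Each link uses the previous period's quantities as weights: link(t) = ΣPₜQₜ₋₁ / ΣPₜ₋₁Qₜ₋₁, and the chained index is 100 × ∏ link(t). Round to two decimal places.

104.76

Link t=0→t=1:
ΣP(t=1)Q(t=0) = 1.94×82 + 22.83×3 = 159.08 + 68.49 = 227.57
ΣP(t=0)Q(t=0) = 2.10×82 + 24.36×3 = 172.2 + 73.08 = 245.28
link = 227.57/245.28 = 0.927797
Link t=1→t=2:
ΣP(t=2)Q(t=1) = 1.90×93 + 20.65×3 = 176.7 + 61.95 = 238.65
ΣP(t=1)Q(t=1) = 1.94×93 + 22.83×3 = 180.42 + 68.49 = 248.91
link = 238.65/248.91 = 0.958780
Link t=2→t=3:
ΣP(t=3)Q(t=2) = 2.15×81 + 26.68×3 = 174.15 + 80.04 = 254.19
ΣP(t=2)Q(t=2) = 1.90×81 + 20.65×3 = 153.9 + 61.95 = 215.85
link = 254.19/215.85 = 1.177623
Chained index = 100 × 0.927797 × 0.958780 × 1.177623 = 104.7559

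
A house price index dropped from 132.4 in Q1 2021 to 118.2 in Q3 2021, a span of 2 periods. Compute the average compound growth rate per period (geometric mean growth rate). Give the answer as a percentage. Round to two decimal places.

Growth factor = (118.2/132.4)^(1/2) = (0.892749)^(1/2) = 0.944854
Growth rate = 0.944854 − 1 = -0.055146 = -5.5146%

-5.51%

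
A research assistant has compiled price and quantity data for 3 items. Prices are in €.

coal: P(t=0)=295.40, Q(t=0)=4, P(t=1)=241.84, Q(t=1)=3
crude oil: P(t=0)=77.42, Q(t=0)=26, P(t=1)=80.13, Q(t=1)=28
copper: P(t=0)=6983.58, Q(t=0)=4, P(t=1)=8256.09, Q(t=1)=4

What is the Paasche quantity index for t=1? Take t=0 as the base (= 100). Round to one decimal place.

99.8

Paasche quantity index uses current-period prices as weights.
ΣP(t=1)·Q(t=1) = 241.84×3 + 80.13×28 + 8256.09×4 = 725.52 + 2243.64 + 33024.36 = 35993.52
ΣP(t=1)·Q(t=0) = 241.84×4 + 80.13×26 + 8256.09×4 = 967.36 + 2083.38 + 33024.36 = 36075.1
Index = 35993.52 / 36075.1 × 100 = 99.7739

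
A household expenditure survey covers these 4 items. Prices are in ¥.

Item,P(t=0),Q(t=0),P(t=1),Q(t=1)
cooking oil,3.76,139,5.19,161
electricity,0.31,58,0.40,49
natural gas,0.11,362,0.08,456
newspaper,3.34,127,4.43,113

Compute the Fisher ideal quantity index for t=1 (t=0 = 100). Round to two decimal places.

104.26

Laspeyres component (base-period weights):
ΣP(t=0)Q(t=1) = 3.76×161 + 0.31×49 + 0.11×456 + 3.34×113 = 605.36 + 15.19 + 50.16 + 377.42 = 1048.13
ΣP(t=0)Q(t=0) = 3.76×139 + 0.31×58 + 0.11×362 + 3.34×127 = 522.64 + 17.98 + 39.82 + 424.18 = 1004.62
L = 1048.13 / 1004.62 × 100 = 104.3310
Paasche component (current-period weights):
ΣP(t=1)Q(t=1) = 5.19×161 + 0.40×49 + 0.08×456 + 4.43×113 = 835.59 + 19.6 + 36.48 + 500.59 = 1392.26
ΣP(t=1)Q(t=0) = 5.19×139 + 0.40×58 + 0.08×362 + 4.43×127 = 721.41 + 23.2 + 28.96 + 562.61 = 1336.18
P = 1392.26 / 1336.18 × 100 = 104.1970
Fisher = √(L × P) = √(104.3310 × 104.1970) = 104.2640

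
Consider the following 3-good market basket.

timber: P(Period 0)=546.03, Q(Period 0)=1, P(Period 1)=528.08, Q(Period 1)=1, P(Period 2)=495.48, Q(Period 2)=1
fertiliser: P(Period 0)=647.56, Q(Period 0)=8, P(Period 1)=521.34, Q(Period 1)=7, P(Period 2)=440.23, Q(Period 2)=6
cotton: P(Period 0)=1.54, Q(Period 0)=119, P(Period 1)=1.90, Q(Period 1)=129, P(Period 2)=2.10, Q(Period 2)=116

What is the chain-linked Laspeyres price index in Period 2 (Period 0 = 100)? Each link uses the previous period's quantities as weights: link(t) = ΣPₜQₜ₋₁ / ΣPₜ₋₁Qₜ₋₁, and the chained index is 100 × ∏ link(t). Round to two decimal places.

72.51

Link Period 0→Period 1:
ΣP(Period 1)Q(Period 0) = 528.08×1 + 521.34×8 + 1.90×119 = 528.08 + 4170.72 + 226.1 = 4924.9
ΣP(Period 0)Q(Period 0) = 546.03×1 + 647.56×8 + 1.54×119 = 546.03 + 5180.48 + 183.26 = 5909.77
link = 4924.9/5909.77 = 0.833349
Link Period 1→Period 2:
ΣP(Period 2)Q(Period 1) = 495.48×1 + 440.23×7 + 2.10×129 = 495.48 + 3081.61 + 270.9 = 3847.99
ΣP(Period 1)Q(Period 1) = 528.08×1 + 521.34×7 + 1.90×129 = 528.08 + 3649.38 + 245.1 = 4422.56
link = 3847.99/4422.56 = 0.870082
Chained index = 100 × 0.833349 × 0.870082 = 72.5082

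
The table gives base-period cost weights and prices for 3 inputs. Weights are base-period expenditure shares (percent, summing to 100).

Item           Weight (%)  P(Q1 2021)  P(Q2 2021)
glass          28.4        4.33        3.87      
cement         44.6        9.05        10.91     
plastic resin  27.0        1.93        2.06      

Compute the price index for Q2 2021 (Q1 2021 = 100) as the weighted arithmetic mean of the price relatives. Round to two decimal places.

107.97

glass: 28.4 × (3.87/4.33) = 28.4 × 0.893764 = 25.3829
cement: 44.6 × (10.91/9.05) = 44.6 × 1.205525 = 53.7664
plastic resin: 27.0 × (2.06/1.93) = 27.0 × 1.067358 = 28.8187
Index = Σ wᵢ·(p₁ᵢ/p₀ᵢ) = 25.3829 + 53.7664 + 28.8187 = 107.9680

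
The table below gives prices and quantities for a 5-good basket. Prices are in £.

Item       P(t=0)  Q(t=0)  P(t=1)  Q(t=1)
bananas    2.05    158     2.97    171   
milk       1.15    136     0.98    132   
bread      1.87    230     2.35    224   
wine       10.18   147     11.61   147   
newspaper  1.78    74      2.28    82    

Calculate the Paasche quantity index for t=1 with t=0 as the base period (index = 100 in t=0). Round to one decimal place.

Paasche quantity index uses current-period prices as weights.
ΣP(t=1)·Q(t=1) = 2.97×171 + 0.98×132 + 2.35×224 + 11.61×147 + 2.28×82 = 507.87 + 129.36 + 526.4 + 1706.67 + 186.96 = 3057.26
ΣP(t=1)·Q(t=0) = 2.97×158 + 0.98×136 + 2.35×230 + 11.61×147 + 2.28×74 = 469.26 + 133.28 + 540.5 + 1706.67 + 168.72 = 3018.43
Index = 3057.26 / 3018.43 × 100 = 101.2864

101.3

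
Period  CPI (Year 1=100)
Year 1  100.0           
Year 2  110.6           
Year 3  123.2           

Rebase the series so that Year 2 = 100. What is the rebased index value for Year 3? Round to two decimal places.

Rebased(Year 3) = 123.2 / 110.6 × 100 = 111.3924

111.39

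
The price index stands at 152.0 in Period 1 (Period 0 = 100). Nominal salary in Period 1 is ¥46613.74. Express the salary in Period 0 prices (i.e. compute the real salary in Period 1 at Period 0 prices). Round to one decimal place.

Real = Nominal ÷ (Index/100) = 46613.74 ÷ (152.0/100)
     = 46613.74 ÷ 1.520 = 30666.9342

30666.9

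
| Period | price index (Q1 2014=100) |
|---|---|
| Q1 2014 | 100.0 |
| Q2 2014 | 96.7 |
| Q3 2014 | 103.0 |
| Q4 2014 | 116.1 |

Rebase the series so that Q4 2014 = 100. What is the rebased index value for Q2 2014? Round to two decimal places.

83.29

Rebased(Q2 2014) = 96.7 / 116.1 × 100 = 83.2903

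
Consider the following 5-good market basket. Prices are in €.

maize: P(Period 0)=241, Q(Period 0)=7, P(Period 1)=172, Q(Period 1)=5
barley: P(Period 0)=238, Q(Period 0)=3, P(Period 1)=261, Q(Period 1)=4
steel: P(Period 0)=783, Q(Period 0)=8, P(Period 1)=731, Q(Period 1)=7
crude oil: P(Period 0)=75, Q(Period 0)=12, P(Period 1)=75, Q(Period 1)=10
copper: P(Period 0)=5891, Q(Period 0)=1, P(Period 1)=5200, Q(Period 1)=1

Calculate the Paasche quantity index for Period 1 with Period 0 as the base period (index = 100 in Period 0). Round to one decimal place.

93.1

Paasche quantity index uses current-period prices as weights.
ΣP(Period 1)·Q(Period 1) = 172×5 + 261×4 + 731×7 + 75×10 + 5200×1 = 860 + 1044 + 5117 + 750 + 5200 = 12971
ΣP(Period 1)·Q(Period 0) = 172×7 + 261×3 + 731×8 + 75×12 + 5200×1 = 1204 + 783 + 5848 + 900 + 5200 = 13935
Index = 12971 / 13935 × 100 = 93.0822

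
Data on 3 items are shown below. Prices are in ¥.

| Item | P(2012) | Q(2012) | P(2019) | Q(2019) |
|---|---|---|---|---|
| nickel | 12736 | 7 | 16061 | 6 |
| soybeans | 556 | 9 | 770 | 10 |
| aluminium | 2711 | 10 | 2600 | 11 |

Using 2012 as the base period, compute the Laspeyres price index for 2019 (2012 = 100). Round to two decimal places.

Laspeyres price index uses base-period quantities as weights.
ΣP(2019)·Q(2012) = 16061×7 + 770×9 + 2600×10 = 112427 + 6930 + 26000 = 145357
ΣP(2012)·Q(2012) = 12736×7 + 556×9 + 2711×10 = 89152 + 5004 + 27110 = 121266
Index = 145357 / 121266 × 100 = 119.8662

119.87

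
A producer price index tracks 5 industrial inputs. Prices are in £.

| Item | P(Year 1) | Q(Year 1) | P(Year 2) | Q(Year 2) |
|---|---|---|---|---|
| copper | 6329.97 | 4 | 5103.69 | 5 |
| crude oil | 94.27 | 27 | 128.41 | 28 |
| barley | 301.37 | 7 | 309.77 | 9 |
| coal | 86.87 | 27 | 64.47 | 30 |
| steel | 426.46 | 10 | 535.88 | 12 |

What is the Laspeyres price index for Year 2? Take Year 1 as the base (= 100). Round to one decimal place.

Laspeyres price index uses base-period quantities as weights.
ΣP(Year 2)·Q(Year 1) = 5103.69×4 + 128.41×27 + 309.77×7 + 64.47×27 + 535.88×10 = 20414.76 + 3467.07 + 2168.39 + 1740.69 + 5358.8 = 33149.71
ΣP(Year 1)·Q(Year 1) = 6329.97×4 + 94.27×27 + 301.37×7 + 86.87×27 + 426.46×10 = 25319.88 + 2545.29 + 2109.59 + 2345.49 + 4264.6 = 36584.85
Index = 33149.71 / 36584.85 × 100 = 90.6105

90.6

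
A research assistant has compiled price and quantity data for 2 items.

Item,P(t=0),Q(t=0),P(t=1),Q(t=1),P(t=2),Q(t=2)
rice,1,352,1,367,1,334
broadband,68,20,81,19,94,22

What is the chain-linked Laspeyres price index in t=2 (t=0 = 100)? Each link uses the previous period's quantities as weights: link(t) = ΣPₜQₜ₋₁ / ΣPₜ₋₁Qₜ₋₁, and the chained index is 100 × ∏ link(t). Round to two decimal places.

Link t=0→t=1:
ΣP(t=1)Q(t=0) = 1×352 + 81×20 = 352 + 1620 = 1972
ΣP(t=0)Q(t=0) = 1×352 + 68×20 = 352 + 1360 = 1712
link = 1972/1712 = 1.151869
Link t=1→t=2:
ΣP(t=2)Q(t=1) = 1×367 + 94×19 = 367 + 1786 = 2153
ΣP(t=1)Q(t=1) = 1×367 + 81×19 = 367 + 1539 = 1906
link = 2153/1906 = 1.129591
Chained index = 100 × 1.151869 × 1.129591 = 130.1141

130.11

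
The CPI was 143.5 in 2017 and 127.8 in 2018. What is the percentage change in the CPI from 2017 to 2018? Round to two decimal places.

Change = (127.8 − 143.5) / 143.5 × 100
       = -15.7 / 143.5 × 100 = -10.9408%

-10.94%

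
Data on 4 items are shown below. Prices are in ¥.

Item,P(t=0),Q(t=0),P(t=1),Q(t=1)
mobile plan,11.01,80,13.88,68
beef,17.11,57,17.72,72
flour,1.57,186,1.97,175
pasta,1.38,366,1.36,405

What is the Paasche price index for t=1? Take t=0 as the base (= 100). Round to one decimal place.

110.7

Paasche price index uses current-period quantities as weights.
ΣP(t=1)·Q(t=1) = 13.88×68 + 17.72×72 + 1.97×175 + 1.36×405 = 943.84 + 1275.84 + 344.75 + 550.8 = 3115.23
ΣP(t=0)·Q(t=1) = 11.01×68 + 17.11×72 + 1.57×175 + 1.38×405 = 748.68 + 1231.92 + 274.75 + 558.9 = 2814.25
Index = 3115.23 / 2814.25 × 100 = 110.6949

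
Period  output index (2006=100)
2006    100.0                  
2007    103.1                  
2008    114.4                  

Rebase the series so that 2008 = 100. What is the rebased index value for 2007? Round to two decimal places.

90.12

Rebased(2007) = 103.1 / 114.4 × 100 = 90.1224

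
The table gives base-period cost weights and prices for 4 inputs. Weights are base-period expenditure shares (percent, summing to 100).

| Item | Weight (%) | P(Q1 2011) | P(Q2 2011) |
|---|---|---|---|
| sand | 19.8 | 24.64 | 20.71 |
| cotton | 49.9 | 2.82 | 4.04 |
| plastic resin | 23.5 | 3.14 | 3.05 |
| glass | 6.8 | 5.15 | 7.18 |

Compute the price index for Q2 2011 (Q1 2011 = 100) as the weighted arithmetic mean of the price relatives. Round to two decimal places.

120.44

sand: 19.8 × (20.71/24.64) = 19.8 × 0.840503 = 16.6420
cotton: 49.9 × (4.04/2.82) = 49.9 × 1.432624 = 71.4879
plastic resin: 23.5 × (3.05/3.14) = 23.5 × 0.971338 = 22.8264
glass: 6.8 × (7.18/5.15) = 6.8 × 1.394175 = 9.4804
Index = Σ wᵢ·(p₁ᵢ/p₀ᵢ) = 16.6420 + 71.4879 + 22.8264 + 9.4804 = 120.4367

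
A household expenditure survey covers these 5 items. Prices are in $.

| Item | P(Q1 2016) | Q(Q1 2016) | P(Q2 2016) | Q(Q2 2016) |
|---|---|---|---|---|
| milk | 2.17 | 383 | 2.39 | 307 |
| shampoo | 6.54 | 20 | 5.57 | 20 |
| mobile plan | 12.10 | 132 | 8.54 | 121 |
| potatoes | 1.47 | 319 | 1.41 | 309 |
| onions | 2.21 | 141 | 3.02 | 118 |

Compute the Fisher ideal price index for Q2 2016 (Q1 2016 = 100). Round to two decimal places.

90.22

Laspeyres component (base-period weights):
ΣP(Q2 2016)Q(Q1 2016) = 2.39×383 + 5.57×20 + 8.54×132 + 1.41×319 + 3.02×141 = 915.37 + 111.4 + 1127.28 + 449.79 + 425.82 = 3029.66
ΣP(Q1 2016)Q(Q1 2016) = 2.17×383 + 6.54×20 + 12.10×132 + 1.47×319 + 2.21×141 = 831.11 + 130.8 + 1597.2 + 468.93 + 311.61 = 3339.65
L = 3029.66 / 3339.65 × 100 = 90.7179
Paasche component (current-period weights):
ΣP(Q2 2016)Q(Q2 2016) = 2.39×307 + 5.57×20 + 8.54×121 + 1.41×309 + 3.02×118 = 733.73 + 111.4 + 1033.34 + 435.69 + 356.36 = 2670.52
ΣP(Q1 2016)Q(Q2 2016) = 2.17×307 + 6.54×20 + 12.10×121 + 1.47×309 + 2.21×118 = 666.19 + 130.8 + 1464.1 + 454.23 + 260.78 = 2976.1
P = 2670.52 / 2976.1 × 100 = 89.7322
Fisher = √(L × P) = √(90.7179 × 89.7322) = 90.2237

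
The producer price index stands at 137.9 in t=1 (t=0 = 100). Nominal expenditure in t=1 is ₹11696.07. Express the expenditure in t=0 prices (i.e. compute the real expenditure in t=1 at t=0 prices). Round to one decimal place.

Real = Nominal ÷ (Index/100) = 11696.07 ÷ (137.9/100)
     = 11696.07 ÷ 1.379 = 8481.5591

8481.6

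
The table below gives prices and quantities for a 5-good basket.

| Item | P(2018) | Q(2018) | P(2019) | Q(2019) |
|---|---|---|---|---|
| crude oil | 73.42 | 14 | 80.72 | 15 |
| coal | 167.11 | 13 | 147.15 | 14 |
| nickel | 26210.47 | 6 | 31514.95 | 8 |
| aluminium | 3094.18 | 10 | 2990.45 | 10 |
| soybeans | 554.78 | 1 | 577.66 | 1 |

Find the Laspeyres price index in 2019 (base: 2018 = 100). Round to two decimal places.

115.97

Laspeyres price index uses base-period quantities as weights.
ΣP(2019)·Q(2018) = 80.72×14 + 147.15×13 + 31514.95×6 + 2990.45×10 + 577.66×1 = 1130.08 + 1912.95 + 189089.7 + 29904.5 + 577.66 = 222614.89
ΣP(2018)·Q(2018) = 73.42×14 + 167.11×13 + 26210.47×6 + 3094.18×10 + 554.78×1 = 1027.88 + 2172.43 + 157262.82 + 30941.8 + 554.78 = 191959.71
Index = 222614.89 / 191959.71 × 100 = 115.9696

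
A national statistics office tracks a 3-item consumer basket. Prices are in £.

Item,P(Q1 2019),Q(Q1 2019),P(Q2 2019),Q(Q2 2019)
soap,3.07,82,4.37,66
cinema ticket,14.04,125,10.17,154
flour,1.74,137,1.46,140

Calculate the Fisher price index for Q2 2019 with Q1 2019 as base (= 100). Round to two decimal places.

80.21

Laspeyres component (base-period weights):
ΣP(Q2 2019)Q(Q1 2019) = 4.37×82 + 10.17×125 + 1.46×137 = 358.34 + 1271.25 + 200.02 = 1829.61
ΣP(Q1 2019)Q(Q1 2019) = 3.07×82 + 14.04×125 + 1.74×137 = 251.74 + 1755 + 238.38 = 2245.12
L = 1829.61 / 2245.12 × 100 = 81.4927
Paasche component (current-period weights):
ΣP(Q2 2019)Q(Q2 2019) = 4.37×66 + 10.17×154 + 1.46×140 = 288.42 + 1566.18 + 204.4 = 2059
ΣP(Q1 2019)Q(Q2 2019) = 3.07×66 + 14.04×154 + 1.74×140 = 202.62 + 2162.16 + 243.6 = 2608.38
P = 2059 / 2608.38 × 100 = 78.9379
Fisher = √(L × P) = √(81.4927 × 78.9379) = 80.2051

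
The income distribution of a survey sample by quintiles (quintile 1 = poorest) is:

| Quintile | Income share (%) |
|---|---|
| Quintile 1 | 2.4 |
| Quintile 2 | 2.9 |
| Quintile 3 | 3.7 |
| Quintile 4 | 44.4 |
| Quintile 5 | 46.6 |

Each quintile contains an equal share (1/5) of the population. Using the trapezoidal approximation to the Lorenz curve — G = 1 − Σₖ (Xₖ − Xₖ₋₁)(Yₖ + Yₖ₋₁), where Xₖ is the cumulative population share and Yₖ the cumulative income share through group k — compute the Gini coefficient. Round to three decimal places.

0.520

Cumulative income shares Yₖ: 0.0240, 0.0530, 0.0900, 0.5340, 1.0000
Σ (Xₖ−Xₖ₋₁)(Yₖ+Yₖ₋₁) = (1/5)(0.0240+0.0000) + (1/5)(0.0530+0.0240) + (1/5)(0.0900+0.0530) + (1/5)(0.5340+0.0900) + (1/5)(1.0000+0.5340)
  = 0.0048 + 0.0154 + 0.0286 + 0.1248 + 0.3068 = 0.4804
G = 1 − 0.4804 = 0.5196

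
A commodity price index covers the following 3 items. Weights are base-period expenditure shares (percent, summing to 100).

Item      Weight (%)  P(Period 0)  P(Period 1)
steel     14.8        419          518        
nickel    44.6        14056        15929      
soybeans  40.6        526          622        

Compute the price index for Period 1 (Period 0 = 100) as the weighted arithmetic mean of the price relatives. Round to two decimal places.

steel: 14.8 × (518/419) = 14.8 × 1.236277 = 18.2969
nickel: 44.6 × (15929/14056) = 44.6 × 1.133253 = 50.5431
soybeans: 40.6 × (622/526) = 40.6 × 1.182510 = 48.0099
Index = Σ wᵢ·(p₁ᵢ/p₀ᵢ) = 18.2969 + 50.5431 + 48.0099 = 116.8499

116.85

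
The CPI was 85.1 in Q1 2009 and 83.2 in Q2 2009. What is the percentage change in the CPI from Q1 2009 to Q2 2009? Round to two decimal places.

Change = (83.2 − 85.1) / 85.1 × 100
       = -1.9 / 85.1 × 100 = -2.2327%

-2.23%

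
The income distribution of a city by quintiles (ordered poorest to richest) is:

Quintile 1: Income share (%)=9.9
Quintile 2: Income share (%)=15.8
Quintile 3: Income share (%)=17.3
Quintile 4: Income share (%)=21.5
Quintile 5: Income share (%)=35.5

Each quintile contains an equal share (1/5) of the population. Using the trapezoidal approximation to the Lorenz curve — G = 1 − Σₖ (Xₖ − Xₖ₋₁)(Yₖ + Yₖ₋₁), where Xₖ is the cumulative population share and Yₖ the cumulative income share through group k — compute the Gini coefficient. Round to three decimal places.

0.228

Cumulative income shares Yₖ: 0.0990, 0.2570, 0.4300, 0.6450, 1.0000
Σ (Xₖ−Xₖ₋₁)(Yₖ+Yₖ₋₁) = (1/5)(0.0990+0.0000) + (1/5)(0.2570+0.0990) + (1/5)(0.4300+0.2570) + (1/5)(0.6450+0.4300) + (1/5)(1.0000+0.6450)
  = 0.0198 + 0.0712 + 0.1374 + 0.2150 + 0.3290 = 0.7724
G = 1 − 0.7724 = 0.2276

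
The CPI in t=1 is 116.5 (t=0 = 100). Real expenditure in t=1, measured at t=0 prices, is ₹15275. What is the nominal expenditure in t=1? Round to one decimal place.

Nominal = Real × (Index/100) = 15275 × (116.5/100)
        = 15275 × 1.165 = 17795.3750

17795.4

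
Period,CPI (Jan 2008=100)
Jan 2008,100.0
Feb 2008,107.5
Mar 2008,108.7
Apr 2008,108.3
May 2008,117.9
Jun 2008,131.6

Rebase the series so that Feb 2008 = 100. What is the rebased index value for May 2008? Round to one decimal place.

Rebased(May 2008) = 117.9 / 107.5 × 100 = 109.6744

109.7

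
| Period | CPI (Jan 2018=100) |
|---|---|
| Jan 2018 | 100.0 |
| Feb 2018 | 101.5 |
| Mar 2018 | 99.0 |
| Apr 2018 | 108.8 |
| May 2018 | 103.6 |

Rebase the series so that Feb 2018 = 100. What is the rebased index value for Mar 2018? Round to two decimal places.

Rebased(Mar 2018) = 99.0 / 101.5 × 100 = 97.5369

97.54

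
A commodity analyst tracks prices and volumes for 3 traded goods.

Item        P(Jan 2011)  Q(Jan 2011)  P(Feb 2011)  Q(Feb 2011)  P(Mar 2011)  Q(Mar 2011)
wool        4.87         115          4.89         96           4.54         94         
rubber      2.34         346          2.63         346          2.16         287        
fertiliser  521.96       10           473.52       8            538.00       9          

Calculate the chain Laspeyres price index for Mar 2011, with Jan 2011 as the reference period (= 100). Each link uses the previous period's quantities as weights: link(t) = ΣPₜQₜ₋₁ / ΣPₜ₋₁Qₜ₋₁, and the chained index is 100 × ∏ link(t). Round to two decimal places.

100.03

Link Jan 2011→Feb 2011:
ΣP(Feb 2011)Q(Jan 2011) = 4.89×115 + 2.63×346 + 473.52×10 = 562.35 + 909.98 + 4735.2 = 6207.53
ΣP(Jan 2011)Q(Jan 2011) = 4.87×115 + 2.34×346 + 521.96×10 = 560.05 + 809.64 + 5219.6 = 6589.29
link = 6207.53/6589.29 = 0.942064
Link Feb 2011→Mar 2011:
ΣP(Mar 2011)Q(Feb 2011) = 4.54×96 + 2.16×346 + 538.00×8 = 435.84 + 747.36 + 4304 = 5487.2
ΣP(Feb 2011)Q(Feb 2011) = 4.89×96 + 2.63×346 + 473.52×8 = 469.44 + 909.98 + 3788.16 = 5167.58
link = 5487.2/5167.58 = 1.061851
Chained index = 100 × 0.942064 × 1.061851 = 100.0331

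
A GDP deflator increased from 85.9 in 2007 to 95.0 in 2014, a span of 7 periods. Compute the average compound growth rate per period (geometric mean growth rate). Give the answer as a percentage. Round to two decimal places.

1.45%

Growth factor = (95.0/85.9)^(1/7) = (1.105937)^(1/7) = 1.014489
Growth rate = 1.014489 − 1 = 0.014489 = 1.4489%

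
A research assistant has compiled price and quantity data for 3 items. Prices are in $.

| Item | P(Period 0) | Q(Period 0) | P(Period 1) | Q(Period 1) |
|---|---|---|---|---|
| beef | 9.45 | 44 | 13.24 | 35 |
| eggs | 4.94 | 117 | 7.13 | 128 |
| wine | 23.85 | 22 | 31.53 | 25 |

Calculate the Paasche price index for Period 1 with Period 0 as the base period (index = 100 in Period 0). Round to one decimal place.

Paasche price index uses current-period quantities as weights.
ΣP(Period 1)·Q(Period 1) = 13.24×35 + 7.13×128 + 31.53×25 = 463.4 + 912.64 + 788.25 = 2164.29
ΣP(Period 0)·Q(Period 1) = 9.45×35 + 4.94×128 + 23.85×25 = 330.75 + 632.32 + 596.25 = 1559.32
Index = 2164.29 / 1559.32 × 100 = 138.7970

138.8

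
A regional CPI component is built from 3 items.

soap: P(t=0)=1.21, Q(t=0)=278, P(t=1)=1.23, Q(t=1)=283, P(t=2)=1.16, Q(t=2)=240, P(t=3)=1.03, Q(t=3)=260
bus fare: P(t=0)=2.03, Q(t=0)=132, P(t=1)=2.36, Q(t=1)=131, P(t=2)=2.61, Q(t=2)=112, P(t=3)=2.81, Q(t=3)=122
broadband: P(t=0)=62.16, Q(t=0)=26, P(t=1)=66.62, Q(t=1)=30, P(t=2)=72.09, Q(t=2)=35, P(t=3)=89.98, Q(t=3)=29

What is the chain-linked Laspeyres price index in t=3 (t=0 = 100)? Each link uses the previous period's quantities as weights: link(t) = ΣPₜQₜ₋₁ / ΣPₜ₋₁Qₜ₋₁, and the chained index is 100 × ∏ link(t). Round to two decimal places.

137.46

Link t=0→t=1:
ΣP(t=1)Q(t=0) = 1.23×278 + 2.36×132 + 66.62×26 = 341.94 + 311.52 + 1732.12 = 2385.58
ΣP(t=0)Q(t=0) = 1.21×278 + 2.03×132 + 62.16×26 = 336.38 + 267.96 + 1616.16 = 2220.5
link = 2385.58/2220.5 = 1.074344
Link t=1→t=2:
ΣP(t=2)Q(t=1) = 1.16×283 + 2.61×131 + 72.09×30 = 328.28 + 341.91 + 2162.7 = 2832.89
ΣP(t=1)Q(t=1) = 1.23×283 + 2.36×131 + 66.62×30 = 348.09 + 309.16 + 1998.6 = 2655.85
link = 2832.89/2655.85 = 1.066660
Link t=2→t=3:
ΣP(t=3)Q(t=2) = 1.03×240 + 2.81×112 + 89.98×35 = 247.2 + 314.72 + 3149.3 = 3711.22
ΣP(t=2)Q(t=2) = 1.16×240 + 2.61×112 + 72.09×35 = 278.4 + 292.32 + 2523.15 = 3093.87
link = 3711.22/3093.87 = 1.199540
Chained index = 100 × 1.074344 × 1.066660 × 1.199540 = 137.4624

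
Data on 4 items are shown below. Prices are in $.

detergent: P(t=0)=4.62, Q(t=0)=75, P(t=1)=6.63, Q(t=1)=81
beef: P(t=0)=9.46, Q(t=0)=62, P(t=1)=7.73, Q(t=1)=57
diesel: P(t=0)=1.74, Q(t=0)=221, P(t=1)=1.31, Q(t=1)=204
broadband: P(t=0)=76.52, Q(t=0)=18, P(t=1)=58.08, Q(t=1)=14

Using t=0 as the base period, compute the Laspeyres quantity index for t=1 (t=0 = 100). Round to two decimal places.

86.82

Laspeyres quantity index uses base-period prices as weights.
ΣP(t=0)·Q(t=1) = 4.62×81 + 9.46×57 + 1.74×204 + 76.52×14 = 374.22 + 539.22 + 354.96 + 1071.28 = 2339.68
ΣP(t=0)·Q(t=0) = 4.62×75 + 9.46×62 + 1.74×221 + 76.52×18 = 346.5 + 586.52 + 384.54 + 1377.36 = 2694.92
Index = 2339.68 / 2694.92 × 100 = 86.8182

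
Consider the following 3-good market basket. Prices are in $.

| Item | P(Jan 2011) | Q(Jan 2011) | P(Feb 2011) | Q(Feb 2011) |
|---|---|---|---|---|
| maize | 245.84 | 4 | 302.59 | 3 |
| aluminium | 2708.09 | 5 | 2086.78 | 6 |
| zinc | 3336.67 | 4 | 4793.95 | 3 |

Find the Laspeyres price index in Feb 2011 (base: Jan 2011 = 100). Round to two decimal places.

110.58

Laspeyres price index uses base-period quantities as weights.
ΣP(Feb 2011)·Q(Jan 2011) = 302.59×4 + 2086.78×5 + 4793.95×4 = 1210.36 + 10433.9 + 19175.8 = 30820.06
ΣP(Jan 2011)·Q(Jan 2011) = 245.84×4 + 2708.09×5 + 3336.67×4 = 983.36 + 13540.45 + 13346.68 = 27870.49
Index = 30820.06 / 27870.49 × 100 = 110.5831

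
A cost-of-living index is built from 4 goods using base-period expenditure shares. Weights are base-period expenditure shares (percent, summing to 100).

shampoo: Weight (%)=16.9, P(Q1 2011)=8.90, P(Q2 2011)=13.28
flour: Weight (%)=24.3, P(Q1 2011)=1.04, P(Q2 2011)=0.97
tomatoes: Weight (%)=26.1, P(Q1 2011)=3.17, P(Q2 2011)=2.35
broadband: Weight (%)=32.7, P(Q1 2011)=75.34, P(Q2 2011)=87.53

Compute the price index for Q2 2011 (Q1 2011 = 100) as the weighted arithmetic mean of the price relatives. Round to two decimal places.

shampoo: 16.9 × (13.28/8.90) = 16.9 × 1.492135 = 25.2171
flour: 24.3 × (0.97/1.04) = 24.3 × 0.932692 = 22.6644
tomatoes: 26.1 × (2.35/3.17) = 26.1 × 0.741325 = 19.3486
broadband: 32.7 × (87.53/75.34) = 32.7 × 1.161800 = 37.9909
Index = Σ wᵢ·(p₁ᵢ/p₀ᵢ) = 25.2171 + 22.6644 + 19.3486 + 37.9909 = 105.2209

105.22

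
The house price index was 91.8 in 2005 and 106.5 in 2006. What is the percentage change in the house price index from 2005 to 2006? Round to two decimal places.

16.01%

Change = (106.5 − 91.8) / 91.8 × 100
       = 14.7 / 91.8 × 100 = 16.0131%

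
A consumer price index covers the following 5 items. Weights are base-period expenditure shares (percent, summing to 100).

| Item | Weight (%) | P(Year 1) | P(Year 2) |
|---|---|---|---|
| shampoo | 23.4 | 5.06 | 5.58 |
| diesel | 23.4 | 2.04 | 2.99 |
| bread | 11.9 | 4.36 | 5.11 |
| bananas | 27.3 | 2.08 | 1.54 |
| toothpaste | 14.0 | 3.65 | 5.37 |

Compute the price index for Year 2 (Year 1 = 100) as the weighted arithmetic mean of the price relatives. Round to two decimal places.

shampoo: 23.4 × (5.58/5.06) = 23.4 × 1.102767 = 25.8047
diesel: 23.4 × (2.99/2.04) = 23.4 × 1.465686 = 34.2971
bread: 11.9 × (5.11/4.36) = 11.9 × 1.172018 = 13.9470
bananas: 27.3 × (1.54/2.08) = 27.3 × 0.740385 = 20.2125
toothpaste: 14.0 × (5.37/3.65) = 14.0 × 1.471233 = 20.5973
Index = Σ wᵢ·(p₁ᵢ/p₀ᵢ) = 25.8047 + 34.2971 + 13.9470 + 20.2125 + 20.5973 = 114.8586

114.86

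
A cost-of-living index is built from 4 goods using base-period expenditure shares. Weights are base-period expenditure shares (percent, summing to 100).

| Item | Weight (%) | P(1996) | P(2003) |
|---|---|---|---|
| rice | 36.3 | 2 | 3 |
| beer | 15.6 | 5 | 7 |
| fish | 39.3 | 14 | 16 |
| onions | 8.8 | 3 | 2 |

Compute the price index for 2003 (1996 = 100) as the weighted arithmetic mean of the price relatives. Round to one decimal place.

rice: 36.3 × (3/2) = 36.3 × 1.500000 = 54.4500
beer: 15.6 × (7/5) = 15.6 × 1.400000 = 21.8400
fish: 39.3 × (16/14) = 39.3 × 1.142857 = 44.9143
onions: 8.8 × (2/3) = 8.8 × 0.666667 = 5.8667
Index = Σ wᵢ·(p₁ᵢ/p₀ᵢ) = 54.4500 + 21.8400 + 44.9143 + 5.8667 = 127.0710

127.1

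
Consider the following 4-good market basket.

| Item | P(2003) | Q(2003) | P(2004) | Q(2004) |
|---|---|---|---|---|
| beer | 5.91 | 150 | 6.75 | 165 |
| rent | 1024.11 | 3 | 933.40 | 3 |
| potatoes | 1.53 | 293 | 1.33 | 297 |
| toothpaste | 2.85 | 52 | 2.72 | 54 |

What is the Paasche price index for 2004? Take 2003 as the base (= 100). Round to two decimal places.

95.71

Paasche price index uses current-period quantities as weights.
ΣP(2004)·Q(2004) = 6.75×165 + 933.40×3 + 1.33×297 + 2.72×54 = 1113.75 + 2800.2 + 395.01 + 146.88 = 4455.84
ΣP(2003)·Q(2004) = 5.91×165 + 1024.11×3 + 1.53×297 + 2.85×54 = 975.15 + 3072.33 + 454.41 + 153.9 = 4655.79
Index = 4455.84 / 4655.79 × 100 = 95.7053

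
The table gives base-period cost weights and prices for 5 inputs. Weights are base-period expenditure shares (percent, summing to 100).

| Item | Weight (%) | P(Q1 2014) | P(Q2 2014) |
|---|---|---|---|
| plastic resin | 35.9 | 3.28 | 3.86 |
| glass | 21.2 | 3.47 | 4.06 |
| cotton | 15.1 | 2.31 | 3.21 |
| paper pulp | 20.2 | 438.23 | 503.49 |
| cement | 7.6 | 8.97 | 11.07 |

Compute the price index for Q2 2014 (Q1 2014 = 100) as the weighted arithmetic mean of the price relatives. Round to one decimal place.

plastic resin: 35.9 × (3.86/3.28) = 35.9 × 1.176829 = 42.2482
glass: 21.2 × (4.06/3.47) = 21.2 × 1.170029 = 24.8046
cotton: 15.1 × (3.21/2.31) = 15.1 × 1.389610 = 20.9831
paper pulp: 20.2 × (503.49/438.23) = 20.2 × 1.148917 = 23.2081
cement: 7.6 × (11.07/8.97) = 7.6 × 1.234114 = 9.3793
Index = Σ wᵢ·(p₁ᵢ/p₀ᵢ) = 42.2482 + 24.8046 + 20.9831 + 23.2081 + 9.3793 = 120.6233

120.6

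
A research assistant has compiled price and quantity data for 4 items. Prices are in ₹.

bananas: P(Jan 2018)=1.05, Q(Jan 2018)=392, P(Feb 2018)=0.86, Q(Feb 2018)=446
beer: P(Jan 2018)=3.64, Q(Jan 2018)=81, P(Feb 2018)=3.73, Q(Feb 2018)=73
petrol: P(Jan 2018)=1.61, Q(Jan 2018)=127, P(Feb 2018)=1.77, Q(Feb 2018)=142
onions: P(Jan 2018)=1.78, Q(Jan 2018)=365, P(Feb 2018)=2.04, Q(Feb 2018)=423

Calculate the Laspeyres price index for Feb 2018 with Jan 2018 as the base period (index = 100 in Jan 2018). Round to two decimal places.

Laspeyres price index uses base-period quantities as weights.
ΣP(Feb 2018)·Q(Jan 2018) = 0.86×392 + 3.73×81 + 1.77×127 + 2.04×365 = 337.12 + 302.13 + 224.79 + 744.6 = 1608.64
ΣP(Jan 2018)·Q(Jan 2018) = 1.05×392 + 3.64×81 + 1.61×127 + 1.78×365 = 411.6 + 294.84 + 204.47 + 649.7 = 1560.61
Index = 1608.64 / 1560.61 × 100 = 103.0776

103.08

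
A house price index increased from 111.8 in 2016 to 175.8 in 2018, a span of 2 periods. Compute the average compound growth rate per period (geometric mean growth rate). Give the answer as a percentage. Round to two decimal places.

25.40%

Growth factor = (175.8/111.8)^(1/2) = (1.572451)^(1/2) = 1.253974
Growth rate = 1.253974 − 1 = 0.253974 = 25.3974%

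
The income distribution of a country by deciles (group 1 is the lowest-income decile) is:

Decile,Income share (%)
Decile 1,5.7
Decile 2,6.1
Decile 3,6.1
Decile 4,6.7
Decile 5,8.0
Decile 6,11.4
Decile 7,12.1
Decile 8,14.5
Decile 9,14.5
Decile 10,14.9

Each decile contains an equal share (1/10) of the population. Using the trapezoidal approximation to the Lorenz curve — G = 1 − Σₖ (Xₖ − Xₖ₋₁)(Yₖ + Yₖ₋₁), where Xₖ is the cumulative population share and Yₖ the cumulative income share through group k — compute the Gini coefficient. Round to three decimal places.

Cumulative income shares Yₖ: 0.0570, 0.1180, 0.1790, 0.2460, 0.3260, 0.4400, 0.5610, 0.7060, 0.8510, 1.0000
Σ (Xₖ−Xₖ₋₁)(Yₖ+Yₖ₋₁) = (1/10)(0.0570+0.0000) + (1/10)(0.1180+0.0570) + (1/10)(0.1790+0.1180) + (1/10)(0.2460+0.1790) + (1/10)(0.3260+0.2460) + (1/10)(0.4400+0.3260) + (1/10)(0.5610+0.4400) + (1/10)(0.7060+0.5610) + (1/10)(0.8510+0.7060) + (1/10)(1.0000+0.8510)
  = 0.0057 + 0.0175 + 0.0297 + 0.0425 + 0.0572 + 0.0766 + 0.1001 + 0.1267 + 0.1557 + 0.1851 = 0.7968
G = 1 − 0.7968 = 0.2032

0.203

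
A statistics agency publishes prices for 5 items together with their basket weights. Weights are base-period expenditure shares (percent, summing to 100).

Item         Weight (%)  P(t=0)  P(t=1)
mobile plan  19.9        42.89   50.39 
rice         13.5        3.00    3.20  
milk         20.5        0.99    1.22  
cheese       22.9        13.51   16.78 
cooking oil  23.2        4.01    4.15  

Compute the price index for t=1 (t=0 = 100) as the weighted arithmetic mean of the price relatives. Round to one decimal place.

mobile plan: 19.9 × (50.39/42.89) = 19.9 × 1.174866 = 23.3798
rice: 13.5 × (3.20/3.00) = 13.5 × 1.066667 = 14.4000
milk: 20.5 × (1.22/0.99) = 20.5 × 1.232323 = 25.2626
cheese: 22.9 × (16.78/13.51) = 22.9 × 1.242043 = 28.4428
cooking oil: 23.2 × (4.15/4.01) = 23.2 × 1.034913 = 24.0100
Index = Σ wᵢ·(p₁ᵢ/p₀ᵢ) = 23.3798 + 14.4000 + 25.2626 + 28.4428 + 24.0100 = 115.4952

115.5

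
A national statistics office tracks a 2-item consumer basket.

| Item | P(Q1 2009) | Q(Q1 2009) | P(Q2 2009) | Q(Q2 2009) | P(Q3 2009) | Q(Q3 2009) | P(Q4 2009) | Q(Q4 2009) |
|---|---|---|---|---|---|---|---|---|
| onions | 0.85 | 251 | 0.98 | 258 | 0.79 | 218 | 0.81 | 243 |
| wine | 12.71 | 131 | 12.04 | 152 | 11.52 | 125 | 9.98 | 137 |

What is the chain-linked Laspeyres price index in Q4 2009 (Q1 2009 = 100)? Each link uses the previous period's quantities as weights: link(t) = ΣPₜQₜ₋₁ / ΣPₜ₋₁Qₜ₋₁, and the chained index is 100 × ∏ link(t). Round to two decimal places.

Link Q1 2009→Q2 2009:
ΣP(Q2 2009)Q(Q1 2009) = 0.98×251 + 12.04×131 = 245.98 + 1577.24 = 1823.22
ΣP(Q1 2009)Q(Q1 2009) = 0.85×251 + 12.71×131 = 213.35 + 1665.01 = 1878.36
link = 1823.22/1878.36 = 0.970645
Link Q2 2009→Q3 2009:
ΣP(Q3 2009)Q(Q2 2009) = 0.79×258 + 11.52×152 = 203.82 + 1751.04 = 1954.86
ΣP(Q2 2009)Q(Q2 2009) = 0.98×258 + 12.04×152 = 252.84 + 1830.08 = 2082.92
link = 1954.86/2082.92 = 0.938519
Link Q3 2009→Q4 2009:
ΣP(Q4 2009)Q(Q3 2009) = 0.81×218 + 9.98×125 = 176.58 + 1247.5 = 1424.08
ΣP(Q3 2009)Q(Q3 2009) = 0.79×218 + 11.52×125 = 172.22 + 1440 = 1612.22
link = 1424.08/1612.22 = 0.883304
Chained index = 100 × 0.970645 × 0.938519 × 0.883304 = 80.4662

80.47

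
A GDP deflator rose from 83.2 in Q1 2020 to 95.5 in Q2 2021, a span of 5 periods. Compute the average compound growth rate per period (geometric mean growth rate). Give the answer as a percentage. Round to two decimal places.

Growth factor = (95.5/83.2)^(1/5) = (1.147837)^(1/5) = 1.027960
Growth rate = 1.027960 − 1 = 0.027960 = 2.7960%

2.80%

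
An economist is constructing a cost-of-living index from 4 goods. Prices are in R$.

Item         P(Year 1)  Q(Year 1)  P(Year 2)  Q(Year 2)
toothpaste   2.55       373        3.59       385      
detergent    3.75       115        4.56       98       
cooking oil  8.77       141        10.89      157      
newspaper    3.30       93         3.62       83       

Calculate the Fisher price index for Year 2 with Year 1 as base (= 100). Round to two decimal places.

Laspeyres component (base-period weights):
ΣP(Year 2)Q(Year 1) = 3.59×373 + 4.56×115 + 10.89×141 + 3.62×93 = 1339.07 + 524.4 + 1535.49 + 336.66 = 3735.62
ΣP(Year 1)Q(Year 1) = 2.55×373 + 3.75×115 + 8.77×141 + 3.30×93 = 951.15 + 431.25 + 1236.57 + 306.9 = 2925.87
L = 3735.62 / 2925.87 × 100 = 127.6755
Paasche component (current-period weights):
ΣP(Year 2)Q(Year 2) = 3.59×385 + 4.56×98 + 10.89×157 + 3.62×83 = 1382.15 + 446.88 + 1709.73 + 300.46 = 3839.22
ΣP(Year 1)Q(Year 2) = 2.55×385 + 3.75×98 + 8.77×157 + 3.30×83 = 981.75 + 367.5 + 1376.89 + 273.9 = 3000.04
P = 3839.22 / 3000.04 × 100 = 127.9723
Fisher = √(L × P) = √(127.6755 × 127.9723) = 127.8238

127.82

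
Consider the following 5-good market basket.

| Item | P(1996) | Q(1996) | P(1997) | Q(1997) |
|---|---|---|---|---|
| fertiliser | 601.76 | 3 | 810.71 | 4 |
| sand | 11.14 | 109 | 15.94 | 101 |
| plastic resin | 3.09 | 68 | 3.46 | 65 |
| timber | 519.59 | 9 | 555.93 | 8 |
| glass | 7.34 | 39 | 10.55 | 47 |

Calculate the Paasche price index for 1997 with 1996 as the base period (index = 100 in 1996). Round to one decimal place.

Paasche price index uses current-period quantities as weights.
ΣP(1997)·Q(1997) = 810.71×4 + 15.94×101 + 3.46×65 + 555.93×8 + 10.55×47 = 3242.84 + 1609.94 + 224.9 + 4447.44 + 495.85 = 10020.97
ΣP(1996)·Q(1997) = 601.76×4 + 11.14×101 + 3.09×65 + 519.59×8 + 7.34×47 = 2407.04 + 1125.14 + 200.85 + 4156.72 + 344.98 = 8234.73
Index = 10020.97 / 8234.73 × 100 = 121.6915

121.7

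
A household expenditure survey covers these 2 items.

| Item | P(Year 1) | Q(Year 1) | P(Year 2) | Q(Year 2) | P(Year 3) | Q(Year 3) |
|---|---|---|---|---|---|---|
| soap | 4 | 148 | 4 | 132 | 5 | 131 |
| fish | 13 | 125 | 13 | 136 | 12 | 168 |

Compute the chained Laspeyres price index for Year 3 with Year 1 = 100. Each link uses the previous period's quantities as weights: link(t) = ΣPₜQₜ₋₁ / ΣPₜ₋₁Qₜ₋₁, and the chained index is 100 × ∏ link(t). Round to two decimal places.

Link Year 1→Year 2:
ΣP(Year 2)Q(Year 1) = 4×148 + 13×125 = 592 + 1625 = 2217
ΣP(Year 1)Q(Year 1) = 4×148 + 13×125 = 592 + 1625 = 2217
link = 2217/2217 = 1.000000
Link Year 2→Year 3:
ΣP(Year 3)Q(Year 2) = 5×132 + 12×136 = 660 + 1632 = 2292
ΣP(Year 2)Q(Year 2) = 4×132 + 13×136 = 528 + 1768 = 2296
link = 2292/2296 = 0.998258
Chained index = 100 × 1.000000 × 0.998258 = 99.8258

99.83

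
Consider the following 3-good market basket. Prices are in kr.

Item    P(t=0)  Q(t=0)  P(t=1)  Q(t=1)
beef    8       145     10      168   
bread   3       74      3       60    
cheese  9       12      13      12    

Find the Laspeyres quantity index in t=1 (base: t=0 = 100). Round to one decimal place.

Laspeyres quantity index uses base-period prices as weights.
ΣP(t=0)·Q(t=1) = 8×168 + 3×60 + 9×12 = 1344 + 180 + 108 = 1632
ΣP(t=0)·Q(t=0) = 8×145 + 3×74 + 9×12 = 1160 + 222 + 108 = 1490
Index = 1632 / 1490 × 100 = 109.5302

109.5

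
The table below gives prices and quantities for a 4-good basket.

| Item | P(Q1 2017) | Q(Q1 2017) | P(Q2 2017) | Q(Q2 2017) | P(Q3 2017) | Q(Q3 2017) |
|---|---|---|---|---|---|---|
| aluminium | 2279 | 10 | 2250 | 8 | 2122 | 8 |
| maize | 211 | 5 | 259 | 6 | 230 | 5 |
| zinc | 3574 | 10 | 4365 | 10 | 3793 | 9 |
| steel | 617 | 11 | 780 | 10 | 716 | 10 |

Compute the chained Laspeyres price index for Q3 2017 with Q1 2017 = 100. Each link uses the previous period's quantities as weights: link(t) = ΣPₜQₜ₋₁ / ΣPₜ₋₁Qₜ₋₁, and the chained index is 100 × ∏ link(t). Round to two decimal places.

102.35

Link Q1 2017→Q2 2017:
ΣP(Q2 2017)Q(Q1 2017) = 2250×10 + 259×5 + 4365×10 + 780×11 = 22500 + 1295 + 43650 + 8580 = 76025
ΣP(Q1 2017)Q(Q1 2017) = 2279×10 + 211×5 + 3574×10 + 617×11 = 22790 + 1055 + 35740 + 6787 = 66372
link = 76025/66372 = 1.145438
Link Q2 2017→Q3 2017:
ΣP(Q3 2017)Q(Q2 2017) = 2122×8 + 230×6 + 3793×10 + 716×10 = 16976 + 1380 + 37930 + 7160 = 63446
ΣP(Q2 2017)Q(Q2 2017) = 2250×8 + 259×6 + 4365×10 + 780×10 = 18000 + 1554 + 43650 + 7800 = 71004
link = 63446/71004 = 0.893555
Chained index = 100 × 1.145438 × 0.893555 = 102.3512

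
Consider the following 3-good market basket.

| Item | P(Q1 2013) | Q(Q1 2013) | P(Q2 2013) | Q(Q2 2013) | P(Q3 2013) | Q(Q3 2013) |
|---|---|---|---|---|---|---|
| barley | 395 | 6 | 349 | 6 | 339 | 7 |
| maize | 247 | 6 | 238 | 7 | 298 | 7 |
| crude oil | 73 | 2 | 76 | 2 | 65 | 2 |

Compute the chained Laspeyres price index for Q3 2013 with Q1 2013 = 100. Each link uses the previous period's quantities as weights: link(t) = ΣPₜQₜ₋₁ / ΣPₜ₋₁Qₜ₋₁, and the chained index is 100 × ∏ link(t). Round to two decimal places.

Link Q1 2013→Q2 2013:
ΣP(Q2 2013)Q(Q1 2013) = 349×6 + 238×6 + 76×2 = 2094 + 1428 + 152 = 3674
ΣP(Q1 2013)Q(Q1 2013) = 395×6 + 247×6 + 73×2 = 2370 + 1482 + 146 = 3998
link = 3674/3998 = 0.918959
Link Q2 2013→Q3 2013:
ΣP(Q3 2013)Q(Q2 2013) = 339×6 + 298×7 + 65×2 = 2034 + 2086 + 130 = 4250
ΣP(Q2 2013)Q(Q2 2013) = 349×6 + 238×7 + 76×2 = 2094 + 1666 + 152 = 3912
link = 4250/3912 = 1.086401
Chained index = 100 × 0.918959 × 1.086401 = 99.8358

99.84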